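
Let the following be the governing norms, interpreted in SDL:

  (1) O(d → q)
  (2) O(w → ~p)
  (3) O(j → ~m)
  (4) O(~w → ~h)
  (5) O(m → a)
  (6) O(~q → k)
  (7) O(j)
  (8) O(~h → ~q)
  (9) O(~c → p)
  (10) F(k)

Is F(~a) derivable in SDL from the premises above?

Premise 5 is O(m → a), but O(m) is not derivable from the premises, so it does not yield O(a).
No other premise forces O(a). An ideal world satisfying every premise can still have ~a true, so F(~a) is not derivable.

No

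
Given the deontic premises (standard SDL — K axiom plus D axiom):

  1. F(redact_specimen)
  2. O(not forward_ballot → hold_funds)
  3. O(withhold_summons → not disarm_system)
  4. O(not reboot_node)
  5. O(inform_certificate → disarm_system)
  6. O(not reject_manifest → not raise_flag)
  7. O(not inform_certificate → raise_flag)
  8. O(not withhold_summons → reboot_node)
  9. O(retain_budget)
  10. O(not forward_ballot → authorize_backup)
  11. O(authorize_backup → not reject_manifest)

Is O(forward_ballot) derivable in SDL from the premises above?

Yes

Premise 4 states O(not reboot_node) outright.
The contrapositive of premise 8 (O(not withhold_summons → reboot_node)) is O(not reboot_node → withhold_summons), and O(not reboot_node) is already established, so O(withhold_summons).
Premise 3 is O(withhold_summons → not disarm_system); since O(withhold_summons), deontic closure gives O(not disarm_system).
Premise 5, O(inform_certificate → disarm_system), contraposes to O(not disarm_system → not inform_certificate); with O(not disarm_system) we get O(not inform_certificate).
Premise 7 is O(not inform_certificate → raise_flag); since O(not inform_certificate), deontic closure gives O(raise_flag).
The contrapositive of premise 6 (O(not reject_manifest → not raise_flag)) is O(raise_flag → reject_manifest), and O(raise_flag) is already established, so O(reject_manifest).
The contrapositive of premise 11 (O(authorize_backup → not reject_manifest)) is O(reject_manifest → not authorize_backup), and O(reject_manifest) is already established, so O(not authorize_backup).
Premise 10, O(not forward_ballot → authorize_backup), contraposes to O(not authorize_backup → forward_ballot); with O(not authorize_backup) we get O(forward_ballot).
Premises 1, 2, 9 do not contribute to this derivation.
So O(forward_ballot) follows.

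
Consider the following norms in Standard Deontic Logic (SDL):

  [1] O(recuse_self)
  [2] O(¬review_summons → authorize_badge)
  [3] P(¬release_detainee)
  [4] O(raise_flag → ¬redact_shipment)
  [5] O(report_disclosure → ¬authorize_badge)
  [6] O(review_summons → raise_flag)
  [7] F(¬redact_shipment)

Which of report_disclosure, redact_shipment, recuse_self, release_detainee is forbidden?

report_disclosure

F(¬redact_shipment) at premise 7 means O(redact_shipment).
Premise 4 is O(raise_flag → ¬redact_shipment); contrapositively O(redact_shipment → ¬raise_flag). Since O(redact_shipment) holds, K gives O(¬raise_flag).
Premise 6, O(review_summons → raise_flag), contraposes to O(¬raise_flag → ¬review_summons); with O(¬raise_flag) we get O(¬review_summons).
Premise 2 is O(¬review_summons → authorize_badge); since O(¬review_summons), deontic closure gives O(authorize_badge).
The contrapositive of premise 5 (O(report_disclosure → ¬authorize_badge)) is O(authorize_badge → ¬report_disclosure), and O(authorize_badge) is already established, so O(¬report_disclosure).
So O(¬report_disclosure) holds, i.e. report_disclosure is forbidden. None of the other listed options is forbidden under the premises.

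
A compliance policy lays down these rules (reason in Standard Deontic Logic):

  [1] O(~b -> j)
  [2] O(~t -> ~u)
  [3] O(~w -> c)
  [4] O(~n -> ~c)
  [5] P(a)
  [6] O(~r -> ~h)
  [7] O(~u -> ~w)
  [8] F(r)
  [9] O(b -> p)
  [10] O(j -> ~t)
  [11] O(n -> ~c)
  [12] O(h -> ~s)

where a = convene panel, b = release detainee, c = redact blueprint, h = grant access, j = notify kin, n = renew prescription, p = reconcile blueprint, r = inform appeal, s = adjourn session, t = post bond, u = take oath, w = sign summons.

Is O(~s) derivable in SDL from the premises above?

No

Premise 12 is O(h -> ~s), but O(h) is not derivable from the premises, so it does not yield O(~s).
No other premise forces O(~s). An ideal world satisfying every premise can still have ~s false, so O(~s) is not derivable.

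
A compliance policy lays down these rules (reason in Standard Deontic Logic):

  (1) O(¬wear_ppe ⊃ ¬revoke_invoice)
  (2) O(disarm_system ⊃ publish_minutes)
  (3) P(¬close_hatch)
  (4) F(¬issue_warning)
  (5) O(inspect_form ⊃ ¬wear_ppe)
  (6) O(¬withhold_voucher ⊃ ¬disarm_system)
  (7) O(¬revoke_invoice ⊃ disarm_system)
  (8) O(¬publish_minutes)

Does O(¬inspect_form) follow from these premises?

Yes

Premise 8 states O(¬publish_minutes) outright.
Premise 2, O(disarm_system ⊃ publish_minutes), contraposes to O(¬publish_minutes ⊃ ¬disarm_system); with O(¬publish_minutes) we get O(¬disarm_system).
The contrapositive of premise 7 (O(¬revoke_invoice ⊃ disarm_system)) is O(¬disarm_system ⊃ revoke_invoice), and O(¬disarm_system) is already established, so O(revoke_invoice).
The contrapositive of premise 1 (O(¬wear_ppe ⊃ ¬revoke_invoice)) is O(revoke_invoice ⊃ wear_ppe), and O(revoke_invoice) is already established, so O(wear_ppe).
The contrapositive of premise 5 (O(inspect_form ⊃ ¬wear_ppe)) is O(wear_ppe ⊃ ¬inspect_form), and O(wear_ppe) is already established, so O(¬inspect_form).
Premises 3, 4, 6 do not contribute to this derivation.
So O(¬inspect_form) follows.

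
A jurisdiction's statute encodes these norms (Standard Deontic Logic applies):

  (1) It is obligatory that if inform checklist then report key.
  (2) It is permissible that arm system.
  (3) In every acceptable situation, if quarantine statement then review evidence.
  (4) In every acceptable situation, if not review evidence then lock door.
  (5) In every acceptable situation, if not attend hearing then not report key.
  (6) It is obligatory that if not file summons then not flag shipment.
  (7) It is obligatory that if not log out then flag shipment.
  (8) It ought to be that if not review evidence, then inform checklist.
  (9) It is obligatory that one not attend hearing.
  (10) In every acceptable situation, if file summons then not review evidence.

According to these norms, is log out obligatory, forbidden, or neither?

From premise 9 we have O(¬attend_hearing).
From O(¬attend_hearing) and premise 5, O(¬attend_hearing → ¬report_key), we obtain O(¬report_key).
Premise 1, O(inform_checklist → report_key), contraposes to O(¬report_key → ¬inform_checklist); with O(¬report_key) we get O(¬inform_checklist).
The contrapositive of premise 8 (O(¬review_evidence → inform_checklist)) is O(¬inform_checklist → review_evidence), and O(¬inform_checklist) is already established, so O(review_evidence).
Premise 10, O(file_summons → ¬review_evidence), contraposes to O(review_evidence → ¬file_summons); with O(review_evidence) we get O(¬file_summons).
Premise 6 is O(¬file_summons → ¬flag_shipment); since O(¬file_summons), deontic closure gives O(¬flag_shipment).
Premise 7 is O(¬log_out → flag_shipment); contrapositively O(¬flag_shipment → log_out). Since O(¬flag_shipment) holds, K gives O(log_out).
Premises 2, 3, 4 do not contribute to this derivation.
Hence log_out is obligatory.

Obligatory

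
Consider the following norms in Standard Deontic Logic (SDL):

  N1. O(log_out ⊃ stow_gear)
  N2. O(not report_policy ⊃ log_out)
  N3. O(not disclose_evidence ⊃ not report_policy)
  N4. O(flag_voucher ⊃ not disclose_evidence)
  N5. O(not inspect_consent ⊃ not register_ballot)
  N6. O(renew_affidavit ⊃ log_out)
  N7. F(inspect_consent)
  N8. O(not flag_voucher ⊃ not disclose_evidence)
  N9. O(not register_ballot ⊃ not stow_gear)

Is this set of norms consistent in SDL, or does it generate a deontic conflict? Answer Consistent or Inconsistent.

By case analysis on not flag_voucher: premise 8 gives O(not flag_voucher ⊃ not disclose_evidence) and premise 4 gives O(flag_voucher ⊃ not disclose_evidence), so O(not disclose_evidence) either way.
With premise 3, O(not disclose_evidence ⊃ not report_policy), the K-axiom yields O(not report_policy).
From O(not report_policy) and premise 2, O(not report_policy ⊃ log_out), we obtain O(log_out).
Applying K to premise 1 (O(log_out ⊃ stow_gear)) and O(log_out) yields O(stow_gear).
Premise 9, O(not register_ballot ⊃ not stow_gear), contraposes to O(stow_gear ⊃ register_ballot); with O(stow_gear) we get O(register_ballot).
The contrapositive of premise 5 (O(not inspect_consent ⊃ not register_ballot)) is O(register_ballot ⊃ inspect_consent), and O(register_ballot) is already established, so O(inspect_consent).
However, F(inspect_consent) at premise 7 amounts to O(not inspect_consent).
We now have both O(inspect_consent) and O(not inspect_consent) — inspect_consent is simultaneously obligatory and forbidden, violating the D-axiom.

Inconsistent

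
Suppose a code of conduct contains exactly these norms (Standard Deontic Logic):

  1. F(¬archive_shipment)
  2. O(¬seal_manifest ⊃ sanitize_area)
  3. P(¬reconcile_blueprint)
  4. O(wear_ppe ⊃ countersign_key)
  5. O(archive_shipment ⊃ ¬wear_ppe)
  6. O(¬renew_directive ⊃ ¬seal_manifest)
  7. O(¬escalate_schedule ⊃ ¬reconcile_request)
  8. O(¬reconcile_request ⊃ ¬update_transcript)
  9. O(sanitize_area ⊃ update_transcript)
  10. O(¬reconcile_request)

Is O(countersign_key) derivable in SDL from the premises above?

Premise 4 is O(wear_ppe ⊃ countersign_key), but O(wear_ppe) is not derivable from the premises, so it does not yield O(countersign_key).
No other premise forces O(countersign_key). An ideal world satisfying every premise can still have countersign_key false, so O(countersign_key) is not derivable.

No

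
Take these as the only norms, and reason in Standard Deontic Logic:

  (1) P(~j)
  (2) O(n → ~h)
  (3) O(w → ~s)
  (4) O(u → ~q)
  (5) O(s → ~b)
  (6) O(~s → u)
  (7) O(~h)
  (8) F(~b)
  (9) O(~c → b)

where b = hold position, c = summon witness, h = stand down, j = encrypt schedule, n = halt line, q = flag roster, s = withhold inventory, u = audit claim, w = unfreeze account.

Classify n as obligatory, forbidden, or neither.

Premise 2 is O(n → ~h); even if O(~h) held, inferring O(n) would be affirming the consequent — invalid.
No premise or chain of K-axiom applications forces O(n), and none forces O(~n). So n is neither obligatory nor forbidden under these norms.

Neither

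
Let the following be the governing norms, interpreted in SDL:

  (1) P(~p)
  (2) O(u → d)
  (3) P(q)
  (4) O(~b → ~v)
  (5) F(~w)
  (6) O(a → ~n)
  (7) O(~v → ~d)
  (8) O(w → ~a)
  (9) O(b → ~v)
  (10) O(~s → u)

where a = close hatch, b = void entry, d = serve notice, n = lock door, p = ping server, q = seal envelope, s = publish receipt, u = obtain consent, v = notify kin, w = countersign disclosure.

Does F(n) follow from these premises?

Premise 6 is O(a → ~n), but O(a) is not derivable from the premises, so it does not yield O(~n).
No other premise forces O(~n). An ideal world satisfying every premise can still have n true, so F(n) is not derivable.

No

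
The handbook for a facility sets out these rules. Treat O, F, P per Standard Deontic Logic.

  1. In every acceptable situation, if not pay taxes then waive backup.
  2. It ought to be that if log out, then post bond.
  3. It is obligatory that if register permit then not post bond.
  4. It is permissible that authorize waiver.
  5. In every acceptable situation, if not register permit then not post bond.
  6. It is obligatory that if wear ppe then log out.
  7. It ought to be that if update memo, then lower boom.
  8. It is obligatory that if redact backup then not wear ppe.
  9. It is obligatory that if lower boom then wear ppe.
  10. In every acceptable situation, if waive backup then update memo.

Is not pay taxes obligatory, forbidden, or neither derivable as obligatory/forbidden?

Forbidden

By case analysis on ¬register_permit: premise 5 gives O(¬register_permit → ¬post_bond) and premise 3 gives O(register_permit → ¬post_bond), so O(¬post_bond) either way.
Premise 2 is O(log_out → post_bond); contrapositively O(¬post_bond → ¬log_out). Since O(¬post_bond) holds, K gives O(¬log_out).
Premise 6 is O(wear_ppe → log_out); contrapositively O(¬log_out → ¬wear_ppe). Since O(¬log_out) holds, K gives O(¬wear_ppe).
The contrapositive of premise 9 (O(lower_boom → wear_ppe)) is O(¬wear_ppe → ¬lower_boom), and O(¬wear_ppe) is already established, so O(¬lower_boom).
The contrapositive of premise 7 (O(update_memo → lower_boom)) is O(¬lower_boom → ¬update_memo), and O(¬lower_boom) is already established, so O(¬update_memo).
Premise 10, O(waive_backup → update_memo), contraposes to O(¬update_memo → ¬waive_backup); with O(¬update_memo) we get O(¬waive_backup).
Premise 1 is O(¬pay_taxes → waive_backup); contrapositively O(¬waive_backup → pay_taxes). Since O(¬waive_backup) holds, K gives O(pay_taxes).
Premises 4, 8 do not contribute to this derivation.
Thus O(pay_taxes), which is F(¬pay_taxes): ¬pay_taxes is forbidden.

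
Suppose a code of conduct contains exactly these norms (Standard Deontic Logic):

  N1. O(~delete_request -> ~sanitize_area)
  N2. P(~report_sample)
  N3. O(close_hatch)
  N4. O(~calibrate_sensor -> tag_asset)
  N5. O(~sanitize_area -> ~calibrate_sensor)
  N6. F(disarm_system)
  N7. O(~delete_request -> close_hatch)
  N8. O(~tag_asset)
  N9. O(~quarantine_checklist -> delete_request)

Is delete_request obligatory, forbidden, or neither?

Obligatory

Premise 8 states O(~tag_asset) outright.
The contrapositive of premise 4 (O(~calibrate_sensor -> tag_asset)) is O(~tag_asset -> calibrate_sensor), and O(~tag_asset) is already established, so O(calibrate_sensor).
The contrapositive of premise 5 (O(~sanitize_area -> ~calibrate_sensor)) is O(calibrate_sensor -> sanitize_area), and O(calibrate_sensor) is already established, so O(sanitize_area).
The contrapositive of premise 1 (O(~delete_request -> ~sanitize_area)) is O(sanitize_area -> delete_request), and O(sanitize_area) is already established, so O(delete_request).
Premises 2, 3, 6, 7, 9 do not contribute to this derivation.
Hence delete_request is obligatory.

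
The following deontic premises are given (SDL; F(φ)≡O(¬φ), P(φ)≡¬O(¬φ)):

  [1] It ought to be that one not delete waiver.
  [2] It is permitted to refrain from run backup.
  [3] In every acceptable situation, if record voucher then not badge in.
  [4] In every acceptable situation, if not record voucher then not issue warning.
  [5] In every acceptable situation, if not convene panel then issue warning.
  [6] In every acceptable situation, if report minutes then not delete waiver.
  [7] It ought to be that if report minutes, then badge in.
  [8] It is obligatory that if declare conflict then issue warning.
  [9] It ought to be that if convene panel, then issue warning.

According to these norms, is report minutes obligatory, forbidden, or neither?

By case analysis on convene_panel: premise 9 gives O(convene_panel → issue_warning) and premise 5 gives O(¬convene_panel → issue_warning), so O(issue_warning) either way.
Premise 4, O(¬record_voucher → ¬issue_warning), contraposes to O(issue_warning → record_voucher); with O(issue_warning) we get O(record_voucher).
From O(record_voucher) and premise 3, O(record_voucher → ¬badge_in), we obtain O(¬badge_in).
The contrapositive of premise 7 (O(report_minutes → badge_in)) is O(¬badge_in → ¬report_minutes), and O(¬badge_in) is already established, so O(¬report_minutes).
Premises 1, 2, 6, 8 do not contribute to this derivation.
Thus O(¬report_minutes), which is F(report_minutes): report_minutes is forbidden.

Forbidden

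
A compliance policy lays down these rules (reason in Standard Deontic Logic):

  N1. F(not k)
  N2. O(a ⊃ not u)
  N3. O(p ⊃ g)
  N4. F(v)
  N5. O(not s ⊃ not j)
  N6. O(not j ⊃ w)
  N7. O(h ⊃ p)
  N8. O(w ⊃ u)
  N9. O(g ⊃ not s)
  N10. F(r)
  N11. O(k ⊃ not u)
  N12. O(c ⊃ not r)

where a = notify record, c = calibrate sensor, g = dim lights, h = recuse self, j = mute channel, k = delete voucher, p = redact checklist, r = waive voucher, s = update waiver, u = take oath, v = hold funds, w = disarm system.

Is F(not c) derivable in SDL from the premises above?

Premise 12 is O(c ⊃ not r); even if O(not r) held, inferring O(c) would be affirming the consequent — invalid.
No other premise forces O(c). An ideal world satisfying every premise can still have not c true, so F(not c) is not derivable.

No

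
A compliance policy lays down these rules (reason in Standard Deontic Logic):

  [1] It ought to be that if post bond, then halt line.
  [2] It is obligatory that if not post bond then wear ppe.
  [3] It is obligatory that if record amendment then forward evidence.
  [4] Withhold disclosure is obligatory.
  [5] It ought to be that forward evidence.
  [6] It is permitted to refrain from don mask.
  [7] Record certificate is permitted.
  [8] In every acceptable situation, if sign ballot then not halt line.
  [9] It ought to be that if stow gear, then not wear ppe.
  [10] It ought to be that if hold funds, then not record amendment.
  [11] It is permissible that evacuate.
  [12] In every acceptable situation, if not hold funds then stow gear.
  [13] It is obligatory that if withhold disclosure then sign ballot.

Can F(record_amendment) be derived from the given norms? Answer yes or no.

Premise 4 states O(withhold_disclosure) outright.
With premise 13, O(withhold_disclosure → sign_ballot), the K-axiom yields O(sign_ballot).
With premise 8, O(sign_ballot → ¬halt_line), the K-axiom yields O(¬halt_line).
The contrapositive of premise 1 (O(post_bond → halt_line)) is O(¬halt_line → ¬post_bond), and O(¬halt_line) is already established, so O(¬post_bond).
Applying K to premise 2 (O(¬post_bond → wear_ppe)) and O(¬post_bond) yields O(wear_ppe).
The contrapositive of premise 9 (O(stow_gear → ¬wear_ppe)) is O(wear_ppe → ¬stow_gear), and O(wear_ppe) is already established, so O(¬stow_gear).
Premise 12, O(¬hold_funds → stow_gear), contraposes to O(¬stow_gear → hold_funds); with O(¬stow_gear) we get O(hold_funds).
With premise 10, O(hold_funds → ¬record_amendment), the K-axiom yields O(¬record_amendment).
Premises 3, 5, 6, 7, 11 do not contribute to this derivation.
So O(¬record_amendment) holds, i.e. F(record_amendment). The claim follows.

Yes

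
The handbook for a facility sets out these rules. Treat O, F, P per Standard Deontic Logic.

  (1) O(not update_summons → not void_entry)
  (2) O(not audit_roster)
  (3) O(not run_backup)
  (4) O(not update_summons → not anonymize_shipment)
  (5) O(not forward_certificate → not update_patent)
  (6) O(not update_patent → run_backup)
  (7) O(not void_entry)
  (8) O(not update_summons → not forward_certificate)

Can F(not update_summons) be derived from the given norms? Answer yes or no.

Yes

From premise 3 we have O(not run_backup).
Premise 6 is O(not update_patent → run_backup); contrapositively O(not run_backup → update_patent). Since O(not run_backup) holds, K gives O(update_patent).
Premise 5 is O(not forward_certificate → not update_patent); contrapositively O(update_patent → forward_certificate). Since O(update_patent) holds, K gives O(forward_certificate).
Premise 8 is O(not update_summons → not forward_certificate); contrapositively O(forward_certificate → update_summons). Since O(forward_certificate) holds, K gives O(update_summons).
Premises 1, 2, 4, 7 do not contribute to this derivation.
So O(update_summons) holds, i.e. F(not update_summons). The claim follows.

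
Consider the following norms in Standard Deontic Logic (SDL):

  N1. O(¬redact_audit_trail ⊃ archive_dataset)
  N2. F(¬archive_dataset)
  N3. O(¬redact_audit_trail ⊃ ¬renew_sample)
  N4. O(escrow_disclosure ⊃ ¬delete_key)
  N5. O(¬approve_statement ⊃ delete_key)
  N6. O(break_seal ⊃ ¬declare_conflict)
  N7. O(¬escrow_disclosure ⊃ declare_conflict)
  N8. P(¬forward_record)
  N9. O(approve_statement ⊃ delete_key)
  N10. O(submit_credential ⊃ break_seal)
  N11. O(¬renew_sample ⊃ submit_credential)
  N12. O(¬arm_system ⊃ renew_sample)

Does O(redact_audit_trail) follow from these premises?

Yes

Premises 5 and 9 cover both cases: O(¬approve_statement ⊃ delete_key) and O(approve_statement ⊃ delete_key). Since ¬approve_statement ∨ approve_statement is a tautology, O(delete_key) follows.
Premise 4 is O(escrow_disclosure ⊃ ¬delete_key); contrapositively O(delete_key ⊃ ¬escrow_disclosure). Since O(delete_key) holds, K gives O(¬escrow_disclosure).
With premise 7, O(¬escrow_disclosure ⊃ declare_conflict), the K-axiom yields O(declare_conflict).
The contrapositive of premise 6 (O(break_seal ⊃ ¬declare_conflict)) is O(declare_conflict ⊃ ¬break_seal), and O(declare_conflict) is already established, so O(¬break_seal).
The contrapositive of premise 10 (O(submit_credential ⊃ break_seal)) is O(¬break_seal ⊃ ¬submit_credential), and O(¬break_seal) is already established, so O(¬submit_credential).
The contrapositive of premise 11 (O(¬renew_sample ⊃ submit_credential)) is O(¬submit_credential ⊃ renew_sample), and O(¬submit_credential) is already established, so O(renew_sample).
The contrapositive of premise 3 (O(¬redact_audit_trail ⊃ ¬renew_sample)) is O(renew_sample ⊃ redact_audit_trail), and O(renew_sample) is already established, so O(redact_audit_trail).
Premises 1, 2, 8, 12 do not contribute to this derivation.
So O(redact_audit_trail) follows.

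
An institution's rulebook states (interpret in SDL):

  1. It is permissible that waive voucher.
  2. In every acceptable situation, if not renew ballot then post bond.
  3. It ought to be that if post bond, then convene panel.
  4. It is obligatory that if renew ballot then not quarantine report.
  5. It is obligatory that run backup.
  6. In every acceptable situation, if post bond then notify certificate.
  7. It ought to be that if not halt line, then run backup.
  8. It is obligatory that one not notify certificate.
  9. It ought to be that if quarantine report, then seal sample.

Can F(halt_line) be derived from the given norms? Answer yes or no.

Premise 7 is O(¬halt_line → run_backup); even if O(run_backup) held, inferring O(¬halt_line) would be affirming the consequent — invalid.
No other premise forces O(¬halt_line). An ideal world satisfying every premise can still have halt_line true, so F(halt_line) is not derivable.

No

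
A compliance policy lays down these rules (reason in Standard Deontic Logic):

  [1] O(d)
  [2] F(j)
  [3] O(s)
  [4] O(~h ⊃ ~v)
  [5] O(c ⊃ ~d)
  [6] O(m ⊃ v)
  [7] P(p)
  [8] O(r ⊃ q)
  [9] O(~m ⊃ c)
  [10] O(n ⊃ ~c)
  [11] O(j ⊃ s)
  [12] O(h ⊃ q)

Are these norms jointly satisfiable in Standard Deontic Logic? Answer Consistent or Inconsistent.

Consistent

Premise 11 is O(j ⊃ s); even if O(s) held, inferring O(j) would be affirming the consequent — invalid.
So O(j) is not derivable, and the apparent clash with O(~j) does not arise.
A world satisfying every obligation exists (e.g. c=false, d=true, h=true, j=false, m=true, n=false, p=false, q=true, r=false, s=true, v=true); no atom is both obligatory and forbidden, so the set is consistent.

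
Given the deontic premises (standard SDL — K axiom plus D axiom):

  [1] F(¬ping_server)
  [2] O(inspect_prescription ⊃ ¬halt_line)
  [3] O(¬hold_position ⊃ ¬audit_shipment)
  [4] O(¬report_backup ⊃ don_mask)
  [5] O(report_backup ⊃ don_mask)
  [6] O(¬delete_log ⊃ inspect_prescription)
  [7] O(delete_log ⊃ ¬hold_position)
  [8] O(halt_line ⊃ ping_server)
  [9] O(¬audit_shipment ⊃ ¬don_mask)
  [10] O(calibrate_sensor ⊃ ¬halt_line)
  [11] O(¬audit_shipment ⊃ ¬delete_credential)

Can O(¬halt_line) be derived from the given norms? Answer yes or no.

Premises 5 and 4 cover both cases: O(report_backup ⊃ don_mask) and O(¬report_backup ⊃ don_mask). Since report_backup ∨ ¬report_backup is a tautology, O(don_mask) follows.
Premise 9 is O(¬audit_shipment ⊃ ¬don_mask); contrapositively O(don_mask ⊃ audit_shipment). Since O(don_mask) holds, K gives O(audit_shipment).
Premise 3 is O(¬hold_position ⊃ ¬audit_shipment); contrapositively O(audit_shipment ⊃ hold_position). Since O(audit_shipment) holds, K gives O(hold_position).
Premise 7, O(delete_log ⊃ ¬hold_position), contraposes to O(hold_position ⊃ ¬delete_log); with O(hold_position) we get O(¬delete_log).
Applying K to premise 6 (O(¬delete_log ⊃ inspect_prescription)) and O(¬delete_log) yields O(inspect_prescription).
With premise 2, O(inspect_prescription ⊃ ¬halt_line), the K-axiom yields O(¬halt_line).
Premises 1, 8, 10, 11 do not contribute to this derivation.
So O(¬halt_line) follows.

Yes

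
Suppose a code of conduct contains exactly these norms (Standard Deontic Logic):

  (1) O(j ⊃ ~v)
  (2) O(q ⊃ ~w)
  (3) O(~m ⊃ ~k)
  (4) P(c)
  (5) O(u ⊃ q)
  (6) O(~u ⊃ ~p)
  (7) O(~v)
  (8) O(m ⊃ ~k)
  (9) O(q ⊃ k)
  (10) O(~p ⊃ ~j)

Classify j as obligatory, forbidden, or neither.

Forbidden

By case analysis on ~m: premise 3 gives O(~m ⊃ ~k) and premise 8 gives O(m ⊃ ~k), so O(~k) either way.
The contrapositive of premise 9 (O(q ⊃ k)) is O(~k ⊃ ~q), and O(~k) is already established, so O(~q).
Premise 5, O(u ⊃ q), contraposes to O(~q ⊃ ~u); with O(~q) we get O(~u).
From O(~u) and premise 6, O(~u ⊃ ~p), we obtain O(~p).
Premise 10 is O(~p ⊃ ~j); since O(~p), deontic closure gives O(~j).
Premises 1, 2, 4, 7 do not contribute to this derivation.
Thus O(~j), which is F(j): j is forbidden.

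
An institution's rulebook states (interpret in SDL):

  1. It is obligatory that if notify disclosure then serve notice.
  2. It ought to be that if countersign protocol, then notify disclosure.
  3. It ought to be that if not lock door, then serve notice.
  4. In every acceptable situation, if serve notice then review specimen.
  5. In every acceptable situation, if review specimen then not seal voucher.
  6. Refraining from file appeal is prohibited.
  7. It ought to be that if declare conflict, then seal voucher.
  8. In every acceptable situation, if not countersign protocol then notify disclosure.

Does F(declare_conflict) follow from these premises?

Premises 2 and 8 cover both cases: O(countersign_protocol → notify_disclosure) and O(¬countersign_protocol → notify_disclosure). Since countersign_protocol ∨ ¬countersign_protocol is a tautology, O(notify_disclosure) follows.
Applying K to premise 1 (O(notify_disclosure → serve_notice)) and O(notify_disclosure) yields O(serve_notice).
From O(serve_notice) and premise 4, O(serve_notice → review_specimen), we obtain O(review_specimen).
Premise 5 is O(review_specimen → ¬seal_voucher); since O(review_specimen), deontic closure gives O(¬seal_voucher).
Premise 7 is O(declare_conflict → seal_voucher); contrapositively O(¬seal_voucher → ¬declare_conflict). Since O(¬seal_voucher) holds, K gives O(¬declare_conflict).
Premises 3, 6 do not contribute to this derivation.
So O(¬declare_conflict) holds, i.e. F(declare_conflict). The claim follows.

Yes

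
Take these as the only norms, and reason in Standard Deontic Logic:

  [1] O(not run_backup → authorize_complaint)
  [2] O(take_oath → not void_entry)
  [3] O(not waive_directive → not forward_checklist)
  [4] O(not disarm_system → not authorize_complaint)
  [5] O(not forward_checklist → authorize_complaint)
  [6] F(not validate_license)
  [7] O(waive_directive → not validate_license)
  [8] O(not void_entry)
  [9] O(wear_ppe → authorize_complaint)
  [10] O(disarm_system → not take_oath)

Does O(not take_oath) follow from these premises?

Premise 6, F(not validate_license), is equivalent to O(validate_license).
The contrapositive of premise 7 (O(waive_directive → not validate_license)) is O(validate_license → not waive_directive), and O(validate_license) is already established, so O(not waive_directive).
Premise 3 is O(not waive_directive → not forward_checklist); since O(not waive_directive), deontic closure gives O(not forward_checklist).
With premise 5, O(not forward_checklist → authorize_complaint), the K-axiom yields O(authorize_complaint).
Premise 4 is O(not disarm_system → not authorize_complaint); contrapositively O(authorize_complaint → disarm_system). Since O(authorize_complaint) holds, K gives O(disarm_system).
From O(disarm_system) and premise 10, O(disarm_system → not take_oath), we obtain O(not take_oath).
Premises 1, 2, 8, 9 do not contribute to this derivation.
So O(not take_oath) follows.

Yes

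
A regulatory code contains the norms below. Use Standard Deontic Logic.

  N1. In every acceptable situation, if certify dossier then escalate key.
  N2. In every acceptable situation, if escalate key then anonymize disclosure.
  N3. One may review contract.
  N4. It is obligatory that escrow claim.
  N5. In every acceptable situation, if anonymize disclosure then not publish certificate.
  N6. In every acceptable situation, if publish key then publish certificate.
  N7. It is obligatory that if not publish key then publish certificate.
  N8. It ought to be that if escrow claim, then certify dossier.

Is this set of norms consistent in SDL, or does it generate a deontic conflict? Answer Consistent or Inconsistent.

Premises 7 and 6 are O(¬publish_key → publish_certificate) and O(publish_key → publish_certificate); every ideal world satisfies ¬publish_key or publish_key, so in either case publish_certificate holds — hence O(publish_certificate).
Premise 5 is O(anonymize_disclosure → ¬publish_certificate); contrapositively O(publish_certificate → ¬anonymize_disclosure). Since O(publish_certificate) holds, K gives O(¬anonymize_disclosure).
Premise 2 is O(escalate_key → anonymize_disclosure); contrapositively O(¬anonymize_disclosure → ¬escalate_key). Since O(¬anonymize_disclosure) holds, K gives O(¬escalate_key).
Premise 1 is O(certify_dossier → escalate_key); contrapositively O(¬escalate_key → ¬certify_dossier). Since O(¬escalate_key) holds, K gives O(¬certify_dossier).
The contrapositive of premise 8 (O(escrow_claim → certify_dossier)) is O(¬certify_dossier → ¬escrow_claim), and O(¬certify_dossier) is already established, so O(¬escrow_claim).
However, premise 4 gives O(escrow_claim).
We now have both O(¬escrow_claim) and O(escrow_claim) — escrow_claim is simultaneously obligatory and forbidden, violating the D-axiom.

Inconsistent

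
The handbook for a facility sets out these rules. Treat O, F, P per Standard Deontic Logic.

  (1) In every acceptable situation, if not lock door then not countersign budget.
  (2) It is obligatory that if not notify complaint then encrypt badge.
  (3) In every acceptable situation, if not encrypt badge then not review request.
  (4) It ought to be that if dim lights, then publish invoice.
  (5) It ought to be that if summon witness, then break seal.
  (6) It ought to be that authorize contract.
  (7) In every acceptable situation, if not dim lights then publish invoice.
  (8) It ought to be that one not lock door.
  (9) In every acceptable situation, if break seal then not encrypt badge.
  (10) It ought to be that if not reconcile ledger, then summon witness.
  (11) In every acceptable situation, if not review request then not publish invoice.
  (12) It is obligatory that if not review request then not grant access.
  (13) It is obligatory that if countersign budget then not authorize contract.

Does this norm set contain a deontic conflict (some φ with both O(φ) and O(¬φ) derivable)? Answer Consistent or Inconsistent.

Premise 13 is O(countersign_budget → ¬authorize_contract), but O(countersign_budget) is not derivable from the premises, so it does not yield O(¬authorize_contract).
So O(¬authorize_contract) is not derivable, and the apparent clash with O(authorize_contract) does not arise.
A world satisfying every obligation exists (e.g. authorize_contract=true, break_seal=false, countersign_budget=false, dim_lights=false, encrypt_badge=true, grant_access=false, lock_door=false, notify_complaint=false, publish_invoice=true, reconcile_ledger=true, review_request=true, summon_witness=false); no atom is both obligatory and forbidden, so the set is consistent.

Consistent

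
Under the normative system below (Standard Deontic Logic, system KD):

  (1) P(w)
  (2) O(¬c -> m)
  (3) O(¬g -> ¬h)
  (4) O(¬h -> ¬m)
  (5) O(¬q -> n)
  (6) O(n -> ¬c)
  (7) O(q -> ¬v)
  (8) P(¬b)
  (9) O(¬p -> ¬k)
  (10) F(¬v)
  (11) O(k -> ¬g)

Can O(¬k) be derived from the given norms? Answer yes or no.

Premise 10, F(¬v), is equivalent to O(v).
Premise 7 is O(q -> ¬v); contrapositively O(v -> ¬q). Since O(v) holds, K gives O(¬q).
Premise 5 is O(¬q -> n); since O(¬q), deontic closure gives O(n).
Premise 6 is O(n -> ¬c); since O(n), deontic closure gives O(¬c).
From O(¬c) and premise 2, O(¬c -> m), we obtain O(m).
The contrapositive of premise 4 (O(¬h -> ¬m)) is O(m -> h), and O(m) is already established, so O(h).
Premise 3, O(¬g -> ¬h), contraposes to O(h -> g); with O(h) we get O(g).
Premise 11, O(k -> ¬g), contraposes to O(g -> ¬k); with O(g) we get O(¬k).
Premises 1, 8, 9 do not contribute to this derivation.
So O(¬k) follows.

Yes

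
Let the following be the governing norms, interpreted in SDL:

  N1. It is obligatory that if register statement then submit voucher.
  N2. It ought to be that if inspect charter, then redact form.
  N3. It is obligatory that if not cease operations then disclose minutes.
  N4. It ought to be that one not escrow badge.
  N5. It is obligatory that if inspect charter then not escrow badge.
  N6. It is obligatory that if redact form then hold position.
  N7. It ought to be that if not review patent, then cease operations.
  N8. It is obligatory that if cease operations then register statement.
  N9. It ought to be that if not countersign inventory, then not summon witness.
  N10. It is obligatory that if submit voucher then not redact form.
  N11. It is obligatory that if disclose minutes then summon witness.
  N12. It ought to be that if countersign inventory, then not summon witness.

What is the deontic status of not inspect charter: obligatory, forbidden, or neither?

By case analysis on ¬countersign_inventory: premise 9 gives O(¬countersign_inventory → ¬summon_witness) and premise 12 gives O(countersign_inventory → ¬summon_witness), so O(¬summon_witness) either way.
Premise 11, O(disclose_minutes → summon_witness), contraposes to O(¬summon_witness → ¬disclose_minutes); with O(¬summon_witness) we get O(¬disclose_minutes).
Premise 3 is O(¬cease_operations → disclose_minutes); contrapositively O(¬disclose_minutes → cease_operations). Since O(¬disclose_minutes) holds, K gives O(cease_operations).
Applying K to premise 8 (O(cease_operations → register_statement)) and O(cease_operations) yields O(register_statement).
Applying K to premise 1 (O(register_statement → submit_voucher)) and O(register_statement) yields O(submit_voucher).
From O(submit_voucher) and premise 10, O(submit_voucher → ¬redact_form), we obtain O(¬redact_form).
The contrapositive of premise 2 (O(inspect_charter → redact_form)) is O(¬redact_form → ¬inspect_charter), and O(¬redact_form) is already established, so O(¬inspect_charter).
Premises 4, 5, 6, 7 do not contribute to this derivation.
Hence ¬inspect_charter is obligatory.

Obligatory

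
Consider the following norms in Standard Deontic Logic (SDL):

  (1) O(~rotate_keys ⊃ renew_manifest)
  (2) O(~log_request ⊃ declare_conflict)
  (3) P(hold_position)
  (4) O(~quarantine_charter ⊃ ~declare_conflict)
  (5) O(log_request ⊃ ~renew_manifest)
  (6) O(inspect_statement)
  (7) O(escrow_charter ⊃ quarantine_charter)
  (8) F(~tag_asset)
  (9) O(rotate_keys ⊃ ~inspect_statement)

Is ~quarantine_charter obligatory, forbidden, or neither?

Premise 6 states O(inspect_statement) outright.
The contrapositive of premise 9 (O(rotate_keys ⊃ ~inspect_statement)) is O(inspect_statement ⊃ ~rotate_keys), and O(inspect_statement) is already established, so O(~rotate_keys).
From O(~rotate_keys) and premise 1, O(~rotate_keys ⊃ renew_manifest), we obtain O(renew_manifest).
Premise 5 is O(log_request ⊃ ~renew_manifest); contrapositively O(renew_manifest ⊃ ~log_request). Since O(renew_manifest) holds, K gives O(~log_request).
From O(~log_request) and premise 2, O(~log_request ⊃ declare_conflict), we obtain O(declare_conflict).
Premise 4 is O(~quarantine_charter ⊃ ~declare_conflict); contrapositively O(declare_conflict ⊃ quarantine_charter). Since O(declare_conflict) holds, K gives O(quarantine_charter).
Premises 3, 7, 8 do not contribute to this derivation.
Thus O(quarantine_charter), which is F(~quarantine_charter): ~quarantine_charter is forbidden.

Forbidden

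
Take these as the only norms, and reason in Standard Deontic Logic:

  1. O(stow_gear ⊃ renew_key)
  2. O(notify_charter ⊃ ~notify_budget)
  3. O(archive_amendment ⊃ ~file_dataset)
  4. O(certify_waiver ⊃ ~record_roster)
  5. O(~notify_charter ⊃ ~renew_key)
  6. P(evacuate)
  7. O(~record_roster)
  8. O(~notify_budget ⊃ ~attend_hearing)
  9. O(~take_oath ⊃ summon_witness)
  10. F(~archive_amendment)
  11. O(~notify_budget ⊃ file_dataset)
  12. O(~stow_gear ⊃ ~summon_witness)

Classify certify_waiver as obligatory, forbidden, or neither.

Neither

Premise 4 is O(certify_waiver ⊃ ~record_roster); even if O(~record_roster) held, inferring O(certify_waiver) would be affirming the consequent — invalid.
No premise or chain of K-axiom applications forces O(certify_waiver), and none forces O(~certify_waiver). So certify_waiver is neither obligatory nor forbidden under these norms.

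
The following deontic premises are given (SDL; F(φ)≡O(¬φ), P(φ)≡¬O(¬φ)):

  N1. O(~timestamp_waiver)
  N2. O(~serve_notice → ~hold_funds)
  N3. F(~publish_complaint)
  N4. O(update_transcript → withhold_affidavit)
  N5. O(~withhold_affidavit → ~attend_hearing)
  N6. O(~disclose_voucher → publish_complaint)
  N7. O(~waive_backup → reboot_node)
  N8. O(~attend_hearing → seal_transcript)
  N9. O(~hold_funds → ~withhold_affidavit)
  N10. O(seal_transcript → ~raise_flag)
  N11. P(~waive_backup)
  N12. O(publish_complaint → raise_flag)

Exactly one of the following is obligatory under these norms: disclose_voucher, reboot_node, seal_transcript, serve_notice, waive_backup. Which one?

F(~publish_complaint) at premise 3 means O(publish_complaint).
With premise 12, O(publish_complaint → raise_flag), the K-axiom yields O(raise_flag).
The contrapositive of premise 10 (O(seal_transcript → ~raise_flag)) is O(raise_flag → ~seal_transcript), and O(raise_flag) is already established, so O(~seal_transcript).
Premise 8, O(~attend_hearing → seal_transcript), contraposes to O(~seal_transcript → attend_hearing); with O(~seal_transcript) we get O(attend_hearing).
Premise 5 is O(~withhold_affidavit → ~attend_hearing); contrapositively O(attend_hearing → withhold_affidavit). Since O(attend_hearing) holds, K gives O(withhold_affidavit).
The contrapositive of premise 9 (O(~hold_funds → ~withhold_affidavit)) is O(withhold_affidavit → hold_funds), and O(withhold_affidavit) is already established, so O(hold_funds).
The contrapositive of premise 2 (O(~serve_notice → ~hold_funds)) is O(hold_funds → serve_notice), and O(hold_funds) is already established, so O(serve_notice).
So O(serve_notice) holds — serve_notice is obligatory. None of the other listed options is made obligatory by any chain of premises.

serve_notice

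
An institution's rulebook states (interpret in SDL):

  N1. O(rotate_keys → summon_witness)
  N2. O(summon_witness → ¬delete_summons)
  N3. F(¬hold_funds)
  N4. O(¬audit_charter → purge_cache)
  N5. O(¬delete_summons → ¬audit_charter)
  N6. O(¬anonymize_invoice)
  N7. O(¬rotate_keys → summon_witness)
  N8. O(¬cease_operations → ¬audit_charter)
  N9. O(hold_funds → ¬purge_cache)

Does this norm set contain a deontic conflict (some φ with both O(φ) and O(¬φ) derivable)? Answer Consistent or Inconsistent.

Inconsistent

Premises 7 and 1 are O(¬rotate_keys → summon_witness) and O(rotate_keys → summon_witness); every ideal world satisfies ¬rotate_keys or rotate_keys, so in either case summon_witness holds — hence O(summon_witness).
From O(summon_witness) and premise 2, O(summon_witness → ¬delete_summons), we obtain O(¬delete_summons).
From O(¬delete_summons) and premise 5, O(¬delete_summons → ¬audit_charter), we obtain O(¬audit_charter).
Premise 4 is O(¬audit_charter → purge_cache); since O(¬audit_charter), deontic closure gives O(purge_cache).
The contrapositive of premise 9 (O(hold_funds → ¬purge_cache)) is O(purge_cache → ¬hold_funds), and O(purge_cache) is already established, so O(¬hold_funds).
Yet premise 3 is F(¬hold_funds), i.e. O(hold_funds).
We now have both O(¬hold_funds) and O(hold_funds) — hold_funds is simultaneously obligatory and forbidden, violating the D-axiom.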